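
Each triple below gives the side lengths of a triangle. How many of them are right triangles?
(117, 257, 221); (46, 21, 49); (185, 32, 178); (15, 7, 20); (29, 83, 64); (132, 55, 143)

1

(117,257,221): 117²+221² = 62530 < 66049 = 257² → obtuse
(46,21,49): 21²+46² = 2557 > 2401 = 49² → acute
(185,32,178): 32²+178² = 32708 < 34225 = 185² → obtuse
(15,7,20): 7²+15² = 274 < 400 = 20² → obtuse
(29,83,64): 29²+64² = 4937 < 6889 = 83² → obtuse
(132,55,143): 55²+132² = 20449 = 143² → right
1 of the 6 is right.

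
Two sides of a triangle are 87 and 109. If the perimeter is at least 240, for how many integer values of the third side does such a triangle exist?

152

Triangle inequality: 22 < x < 196. Perimeter ≥ 240 gives x ≥ 240 − 87 − 109 = 44.
So 44 ≤ x < 196; integers 44 through 195: 152 values.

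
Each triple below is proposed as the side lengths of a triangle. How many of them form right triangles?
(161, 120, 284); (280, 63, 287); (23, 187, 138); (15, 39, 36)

(161,120,284): 120+161 ≤ 284, not a triangle
(280,63,287): 63²+280² = 82369 = 287² → right
(23,187,138): 23+138 ≤ 187, not a triangle
(15,39,36): 15²+36² = 1521 = 39² → right
2 of the 4 are right.

2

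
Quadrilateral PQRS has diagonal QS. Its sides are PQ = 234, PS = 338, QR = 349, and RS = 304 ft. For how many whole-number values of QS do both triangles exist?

From triangle PQS: 104 < QS < 572.
From triangle RQS: 45 < QS < 653.
Intersection: 104 < QS < 572, so integers 105 through 571: 467 values.

467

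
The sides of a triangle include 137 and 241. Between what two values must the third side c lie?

By the triangle inequality, c must be less than 137 + 241 = 378 and greater than |137 − 241| = 104.

104 < c < 378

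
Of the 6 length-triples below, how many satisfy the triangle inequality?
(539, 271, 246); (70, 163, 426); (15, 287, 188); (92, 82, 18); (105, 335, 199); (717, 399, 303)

1

(246,271,539): 246+271 ≤ 539 → not valid
(70,163,426): 70+163 ≤ 426 → not valid
(15,188,287): 15+188 ≤ 287 → not valid
(18,82,92): 18+82 > 92 → valid
(105,199,335): 105+199 ≤ 335 → not valid
(303,399,717): 303+399 ≤ 717 → not valid
1 of the 6 triples forms a triangle.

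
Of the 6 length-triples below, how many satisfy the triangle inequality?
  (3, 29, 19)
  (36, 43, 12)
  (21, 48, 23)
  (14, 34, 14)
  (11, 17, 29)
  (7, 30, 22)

1

(3,19,29): 3+19 ≤ 29 → not valid
(12,36,43): 12+36 > 43 → valid
(21,23,48): 21+23 ≤ 48 → not valid
(14,14,34): 14+14 ≤ 34 → not valid
(11,17,29): 11+17 ≤ 29 → not valid
(7,22,30): 7+22 ≤ 30 → not valid
1 of the 6 triples forms a triangle.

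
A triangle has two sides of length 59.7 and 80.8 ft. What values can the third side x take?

By the triangle inequality, x must be less than 59.7 + 80.8 = 140.5 and greater than |59.7 − 80.8| = 21.1.

21.1 < x < 140.5 (ft)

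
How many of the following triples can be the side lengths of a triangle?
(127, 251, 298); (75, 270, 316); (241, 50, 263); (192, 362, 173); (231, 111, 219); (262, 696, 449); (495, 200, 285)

6

(127,251,298): 127+251 > 298 → valid
(75,270,316): 75+270 > 316 → valid
(50,241,263): 50+241 > 263 → valid
(173,192,362): 173+192 > 362 → valid
(111,219,231): 111+219 > 231 → valid
(262,449,696): 262+449 > 696 → valid
(200,285,495): 200+285 ≤ 495 → not valid
6 of the 7 triples form a triangle.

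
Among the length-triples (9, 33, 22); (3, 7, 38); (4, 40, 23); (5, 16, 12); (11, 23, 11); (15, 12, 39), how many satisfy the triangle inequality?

1

(9,22,33): 9+22 ≤ 33 → not valid
(3,7,38): 3+7 ≤ 38 → not valid
(4,23,40): 4+23 ≤ 40 → not valid
(5,12,16): 5+12 > 16 → valid
(11,11,23): 11+11 ≤ 23 → not valid
(12,15,39): 12+15 ≤ 39 → not valid
1 of the 6 triples forms a triangle.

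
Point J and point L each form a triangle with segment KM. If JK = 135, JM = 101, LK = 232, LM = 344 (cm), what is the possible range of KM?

112 < KM < 236

From triangle JKM: |135 − 101| < KM < 135 + 101, i.e. 34 < KM < 236.
From triangle LKM: 112 < KM < 576.
Both must hold, so KM lies in the intersection.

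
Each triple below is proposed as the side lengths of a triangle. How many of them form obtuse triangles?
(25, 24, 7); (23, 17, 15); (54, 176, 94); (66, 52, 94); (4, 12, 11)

(25,24,7): 7²+24² = 625 = 25² → right
(23,17,15): 15²+17² = 514 < 529 = 23² → obtuse
(54,176,94): 54+94 ≤ 176, not a triangle
(66,52,94): 52²+66² = 7060 < 8836 = 94² → obtuse
(4,12,11): 4²+11² = 137 < 144 = 12² → obtuse
3 of the 5 are obtuse.

3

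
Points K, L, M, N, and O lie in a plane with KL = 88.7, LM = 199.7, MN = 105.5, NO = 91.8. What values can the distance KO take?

0 ≤ KO ≤ 485.7

The maximum is all hops collinear in one direction: 88.7 + 199.7 + 105.5 + 91.8 = 485.7.
The longest hop is 199.7; the others sum to 286.0. Since 199.7 ≤ 286.0, the path can fold back on itself completely, so the minimum distance is 0.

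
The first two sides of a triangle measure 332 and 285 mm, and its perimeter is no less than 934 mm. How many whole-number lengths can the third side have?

Triangle inequality: 47 < x < 617. Perimeter ≥ 934 gives x ≥ 934 − 332 − 285 = 317.
So 317 ≤ x < 617; integers 317 through 616: 300 values.

300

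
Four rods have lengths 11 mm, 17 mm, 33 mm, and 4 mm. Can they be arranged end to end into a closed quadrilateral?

No

For a quadrilateral, each side must be shorter than the sum of the others.
Here the longest side is 33, but the remaining 3 sides sum to only 32.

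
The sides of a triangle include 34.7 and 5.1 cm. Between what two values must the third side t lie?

By the triangle inequality, t must be less than 34.7 + 5.1 = 39.8 and greater than |34.7 − 5.1| = 29.6.

29.6 < t < 39.8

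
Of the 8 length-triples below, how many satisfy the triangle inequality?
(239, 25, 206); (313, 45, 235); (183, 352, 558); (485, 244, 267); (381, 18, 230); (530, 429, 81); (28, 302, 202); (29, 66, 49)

2

(25,206,239): 25+206 ≤ 239 → not valid
(45,235,313): 45+235 ≤ 313 → not valid
(183,352,558): 183+352 ≤ 558 → not valid
(244,267,485): 244+267 > 485 → valid
(18,230,381): 18+230 ≤ 381 → not valid
(81,429,530): 81+429 ≤ 530 → not valid
(28,202,302): 28+202 ≤ 302 → not valid
(29,49,66): 29+49 > 66 → valid
2 of the 8 triples form a triangle.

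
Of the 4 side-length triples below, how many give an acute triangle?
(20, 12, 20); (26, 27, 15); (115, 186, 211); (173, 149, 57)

3

(20,12,20): 12²+20² = 544 > 400 = 20² → acute
(26,27,15): 15²+26² = 901 > 729 = 27² → acute
(115,186,211): 115²+186² = 47821 > 44521 = 211² → acute
(173,149,57): 57²+149² = 25450 < 29929 = 173² → obtuse
3 of the 4 are acute.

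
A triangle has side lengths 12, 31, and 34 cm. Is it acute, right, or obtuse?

Compare the square of the longest side to the sum of squares of the other two: 12² + 31² = 1105 < 1156 = 34².

obtuse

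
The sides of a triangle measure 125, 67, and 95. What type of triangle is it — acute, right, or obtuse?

Compare the square of the longest side to the sum of squares of the other two: 67² + 95² = 13514 < 15625 = 125².

obtuse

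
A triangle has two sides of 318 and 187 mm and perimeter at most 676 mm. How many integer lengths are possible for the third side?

Triangle inequality: 131 < x < 505. Perimeter ≤ 676 gives x ≤ 676 − 318 − 187 = 171.
So 131 < x ≤ 171; integers 132 through 171: 40 values.

40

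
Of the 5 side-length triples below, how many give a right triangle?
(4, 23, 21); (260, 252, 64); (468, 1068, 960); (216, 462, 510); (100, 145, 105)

4

(4,23,21): 4²+21² = 457 < 529 = 23² → obtuse
(260,252,64): 64²+252² = 67600 = 260² → right
(468,1068,960): 468²+960² = 1140624 = 1068² → right
(216,462,510): 216²+462² = 260100 = 510² → right
(100,145,105): 100²+105² = 21025 = 145² → right
4 of the 5 are right.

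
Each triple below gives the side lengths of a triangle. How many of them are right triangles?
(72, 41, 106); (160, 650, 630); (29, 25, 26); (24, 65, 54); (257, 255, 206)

(72,41,106): 41²+72² = 6865 < 11236 = 106² → obtuse
(160,650,630): 160²+630² = 422500 = 650² → right
(29,25,26): 25²+26² = 1301 > 841 = 29² → acute
(24,65,54): 24²+54² = 3492 < 4225 = 65² → obtuse
(257,255,206): 206²+255² = 107461 > 66049 = 257² → acute
1 of the 5 is right.

1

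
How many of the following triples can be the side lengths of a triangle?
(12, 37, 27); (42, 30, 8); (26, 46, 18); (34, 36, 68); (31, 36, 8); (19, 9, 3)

(12,27,37): 12+27 > 37 → valid
(8,30,42): 8+30 ≤ 42 → not valid
(18,26,46): 18+26 ≤ 46 → not valid
(34,36,68): 34+36 > 68 → valid
(8,31,36): 8+31 > 36 → valid
(3,9,19): 3+9 ≤ 19 → not valid
3 of the 6 triples form a triangle.

3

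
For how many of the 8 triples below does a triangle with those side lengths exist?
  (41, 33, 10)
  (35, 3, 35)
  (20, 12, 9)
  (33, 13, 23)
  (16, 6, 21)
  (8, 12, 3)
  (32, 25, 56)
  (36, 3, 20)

6

(10,33,41): 10+33 > 41 → valid
(3,35,35): 3+35 > 35 → valid
(9,12,20): 9+12 > 20 → valid
(13,23,33): 13+23 > 33 → valid
(6,16,21): 6+16 > 21 → valid
(3,8,12): 3+8 ≤ 12 → not valid
(25,32,56): 25+32 > 56 → valid
(3,20,36): 3+20 ≤ 36 → not valid
6 of the 8 triples form a triangle.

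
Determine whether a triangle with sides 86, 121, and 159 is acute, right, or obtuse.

obtuse

Compare the square of the longest side to the sum of squares of the other two: 86² + 121² = 22037 < 25281 = 159².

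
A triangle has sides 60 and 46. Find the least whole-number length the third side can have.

The third side must be strictly greater than |60 − 46| = 14.
The smallest integer above 14 is 15.

15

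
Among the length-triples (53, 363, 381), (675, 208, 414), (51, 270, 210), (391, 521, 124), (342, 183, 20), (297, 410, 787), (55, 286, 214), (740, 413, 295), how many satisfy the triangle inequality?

(53,363,381): 53+363 > 381 → valid
(208,414,675): 208+414 ≤ 675 → not valid
(51,210,270): 51+210 ≤ 270 → not valid
(124,391,521): 124+391 ≤ 521 → not valid
(20,183,342): 20+183 ≤ 342 → not valid
(297,410,787): 297+410 ≤ 787 → not valid
(55,214,286): 55+214 ≤ 286 → not valid
(295,413,740): 295+413 ≤ 740 → not valid
1 of the 8 triples forms a triangle.

1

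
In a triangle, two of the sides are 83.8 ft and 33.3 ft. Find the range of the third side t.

50.5 < t < 117.1

By the triangle inequality, t must be less than 83.8 + 33.3 = 117.1 and greater than |83.8 − 33.3| = 50.5.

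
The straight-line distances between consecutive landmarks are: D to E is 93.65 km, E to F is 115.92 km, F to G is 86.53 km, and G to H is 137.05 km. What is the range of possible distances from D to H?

0 ≤ DH ≤ 433.15 km

The maximum is all hops collinear in one direction: 93.65 + 115.92 + 86.53 + 137.05 = 433.15.
The longest hop is 137.05; the others sum to 296.10. Since 137.05 ≤ 296.10, the path can fold back on itself completely, so the minimum distance is 0.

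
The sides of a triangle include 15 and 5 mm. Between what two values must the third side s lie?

By the triangle inequality, s must be less than 15 + 5 = 20 and greater than |15 − 5| = 10.

10 < s < 20 (mm)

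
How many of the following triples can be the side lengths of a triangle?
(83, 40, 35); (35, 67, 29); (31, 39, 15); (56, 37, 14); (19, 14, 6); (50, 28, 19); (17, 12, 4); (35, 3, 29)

(35,40,83): 35+40 ≤ 83 → not valid
(29,35,67): 29+35 ≤ 67 → not valid
(15,31,39): 15+31 > 39 → valid
(14,37,56): 14+37 ≤ 56 → not valid
(6,14,19): 6+14 > 19 → valid
(19,28,50): 19+28 ≤ 50 → not valid
(4,12,17): 4+12 ≤ 17 → not valid
(3,29,35): 3+29 ≤ 35 → not valid
2 of the 8 triples form a triangle.

2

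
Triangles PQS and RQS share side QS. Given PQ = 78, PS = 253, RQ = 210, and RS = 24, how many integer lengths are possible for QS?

47

From triangle PQS: 175 < QS < 331.
From triangle RQS: 186 < QS < 234.
Intersection: 186 < QS < 234, so integers 187 through 233: 47 values.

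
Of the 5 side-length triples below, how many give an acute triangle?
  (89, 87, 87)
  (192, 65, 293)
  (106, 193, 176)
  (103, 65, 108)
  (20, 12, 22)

4

(89,87,87): 87²+87² = 15138 > 7921 = 89² → acute
(192,65,293): 65+192 ≤ 293, not a triangle
(106,193,176): 106²+176² = 42212 > 37249 = 193² → acute
(103,65,108): 65²+103² = 14834 > 11664 = 108² → acute
(20,12,22): 12²+20² = 544 > 484 = 22² → acute
4 of the 5 are acute.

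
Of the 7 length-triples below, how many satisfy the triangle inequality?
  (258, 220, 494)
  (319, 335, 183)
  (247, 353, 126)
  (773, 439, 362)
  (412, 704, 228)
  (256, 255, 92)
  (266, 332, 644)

(220,258,494): 220+258 ≤ 494 → not valid
(183,319,335): 183+319 > 335 → valid
(126,247,353): 126+247 > 353 → valid
(362,439,773): 362+439 > 773 → valid
(228,412,704): 228+412 ≤ 704 → not valid
(92,255,256): 92+255 > 256 → valid
(266,332,644): 266+332 ≤ 644 → not valid
4 of the 7 triples form a triangle.

4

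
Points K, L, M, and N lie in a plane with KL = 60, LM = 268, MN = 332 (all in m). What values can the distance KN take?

The maximum is all hops collinear in one direction: 60 + 268 + 332 = 660.
The longest hop is 332; the others sum to 328. Folding the others back against it leaves at least 332 − 328 = 4.

4 ≤ KN ≤ 660 m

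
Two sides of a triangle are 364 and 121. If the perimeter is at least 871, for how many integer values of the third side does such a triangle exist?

Triangle inequality: 243 < x < 485. Perimeter ≥ 871 gives x ≥ 871 − 364 − 121 = 386.
So 386 ≤ x < 485; integers 386 through 484: 99 values.

99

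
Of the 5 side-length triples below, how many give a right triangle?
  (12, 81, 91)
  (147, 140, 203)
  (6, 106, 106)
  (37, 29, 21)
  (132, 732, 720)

2

(12,81,91): 12²+81² = 6705 < 8281 = 91² → obtuse
(147,140,203): 140²+147² = 41209 = 203² → right
(6,106,106): 6²+106² = 11272 > 11236 = 106² → acute
(37,29,21): 21²+29² = 1282 < 1369 = 37² → obtuse
(132,732,720): 132²+720² = 535824 = 732² → right
2 of the 5 are right.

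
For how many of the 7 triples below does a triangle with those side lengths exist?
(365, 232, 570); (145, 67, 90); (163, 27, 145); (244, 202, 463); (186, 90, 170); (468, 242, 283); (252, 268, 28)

(232,365,570): 232+365 > 570 → valid
(67,90,145): 67+90 > 145 → valid
(27,145,163): 27+145 > 163 → valid
(202,244,463): 202+244 ≤ 463 → not valid
(90,170,186): 90+170 > 186 → valid
(242,283,468): 242+283 > 468 → valid
(28,252,268): 28+252 > 268 → valid
6 of the 7 triples form a triangle.

6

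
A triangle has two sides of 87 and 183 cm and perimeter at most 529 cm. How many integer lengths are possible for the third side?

163

Triangle inequality: 96 < x < 270. Perimeter ≤ 529 gives x ≤ 529 − 87 − 183 = 259.
So 96 < x ≤ 259; integers 97 through 259: 163 values.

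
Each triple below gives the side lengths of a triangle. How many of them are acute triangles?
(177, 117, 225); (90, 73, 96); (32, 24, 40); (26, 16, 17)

(177,117,225): 117²+177² = 45018 < 50625 = 225² → obtuse
(90,73,96): 73²+90² = 13429 > 9216 = 96² → acute
(32,24,40): 24²+32² = 1600 = 40² → right
(26,16,17): 16²+17² = 545 < 676 = 26² → obtuse
1 of the 4 is acute.

1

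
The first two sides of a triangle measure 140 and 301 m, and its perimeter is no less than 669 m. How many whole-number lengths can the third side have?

Triangle inequality: 161 < x < 441. Perimeter ≥ 669 gives x ≥ 669 − 140 − 301 = 228.
So 228 ≤ x < 441; integers 228 through 440: 213 values.

213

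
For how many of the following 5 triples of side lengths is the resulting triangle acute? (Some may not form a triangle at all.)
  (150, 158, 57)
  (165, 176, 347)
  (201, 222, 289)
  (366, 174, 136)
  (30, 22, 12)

(150,158,57): 57²+150² = 25749 > 24964 = 158² → acute
(165,176,347): 165+176 ≤ 347, not a triangle
(201,222,289): 201²+222² = 89685 > 83521 = 289² → acute
(366,174,136): 136+174 ≤ 366, not a triangle
(30,22,12): 12²+22² = 628 < 900 = 30² → obtuse
2 of the 5 are acute.

2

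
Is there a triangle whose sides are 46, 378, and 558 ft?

The longest side is 558, but the other two sum to only 424.
424 < 558, so the triangle inequality fails.

No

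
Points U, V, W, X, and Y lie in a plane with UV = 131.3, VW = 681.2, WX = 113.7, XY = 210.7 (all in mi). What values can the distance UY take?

The maximum is all hops collinear in one direction: 131.3 + 681.2 + 113.7 + 210.7 = 1136.9.
The longest hop is 681.2; the others sum to 455.7. Folding the others back against it leaves at least 681.2 − 455.7 = 225.5.

225.5 ≤ UY ≤ 1136.9 mi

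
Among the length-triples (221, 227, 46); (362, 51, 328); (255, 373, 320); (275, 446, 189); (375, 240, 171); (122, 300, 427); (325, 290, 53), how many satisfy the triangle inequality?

6

(46,221,227): 46+221 > 227 → valid
(51,328,362): 51+328 > 362 → valid
(255,320,373): 255+320 > 373 → valid
(189,275,446): 189+275 > 446 → valid
(171,240,375): 171+240 > 375 → valid
(122,300,427): 122+300 ≤ 427 → not valid
(53,290,325): 53+290 > 325 → valid
6 of the 7 triples form a triangle.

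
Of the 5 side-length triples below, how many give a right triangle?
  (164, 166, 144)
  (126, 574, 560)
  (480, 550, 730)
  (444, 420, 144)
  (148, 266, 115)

(164,166,144): 144²+164² = 47632 > 27556 = 166² → acute
(126,574,560): 126²+560² = 329476 = 574² → right
(480,550,730): 480²+550² = 532900 = 730² → right
(444,420,144): 144²+420² = 197136 = 444² → right
(148,266,115): 115+148 ≤ 266, not a triangle
3 of the 5 are right.

3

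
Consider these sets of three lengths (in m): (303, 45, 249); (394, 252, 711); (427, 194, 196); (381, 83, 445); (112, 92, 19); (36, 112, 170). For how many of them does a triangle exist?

1

(45,249,303): 45+249 ≤ 303 → not valid
(252,394,711): 252+394 ≤ 711 → not valid
(194,196,427): 194+196 ≤ 427 → not valid
(83,381,445): 83+381 > 445 → valid
(19,92,112): 19+92 ≤ 112 → not valid
(36,112,170): 36+112 ≤ 170 → not valid
1 of the 6 triples forms a triangle.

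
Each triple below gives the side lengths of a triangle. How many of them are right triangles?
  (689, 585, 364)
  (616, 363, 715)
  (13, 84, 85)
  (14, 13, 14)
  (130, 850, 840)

(689,585,364): 364²+585² = 474721 = 689² → right
(616,363,715): 363²+616² = 511225 = 715² → right
(13,84,85): 13²+84² = 7225 = 85² → right
(14,13,14): 13²+14² = 365 > 196 = 14² → acute
(130,850,840): 130²+840² = 722500 = 850² → right
4 of the 5 are right.

4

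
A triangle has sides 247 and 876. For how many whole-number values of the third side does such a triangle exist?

The third side lies in the open interval (629, 1123).
Integers from 630 to 1122 inclusive: 1122 − 630 + 1 = 493.

493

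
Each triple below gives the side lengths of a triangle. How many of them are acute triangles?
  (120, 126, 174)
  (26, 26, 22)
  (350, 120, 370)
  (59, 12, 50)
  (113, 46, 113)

2

(120,126,174): 120²+126² = 30276 = 174² → right
(26,26,22): 22²+26² = 1160 > 676 = 26² → acute
(350,120,370): 120²+350² = 136900 = 370² → right
(59,12,50): 12²+50² = 2644 < 3481 = 59² → obtuse
(113,46,113): 46²+113² = 14885 > 12769 = 113² → acute
2 of the 5 are acute.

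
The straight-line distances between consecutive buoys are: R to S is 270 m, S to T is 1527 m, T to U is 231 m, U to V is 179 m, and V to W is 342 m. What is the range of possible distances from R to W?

The maximum is all hops collinear in one direction: 270 + 1527 + 231 + 179 + 342 = 2549.
The longest hop is 1527; the others sum to 1022. Folding the others back against it leaves at least 1527 − 1022 = 505.

505 ≤ RW ≤ 2549 m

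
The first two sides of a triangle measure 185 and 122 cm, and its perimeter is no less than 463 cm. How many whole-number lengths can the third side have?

Triangle inequality: 63 < x < 307. Perimeter ≥ 463 gives x ≥ 463 − 185 − 122 = 156.
So 156 ≤ x < 307; integers 156 through 306: 151 values.

151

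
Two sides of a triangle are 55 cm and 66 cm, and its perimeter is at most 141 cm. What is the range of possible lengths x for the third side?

Triangle inequality alone gives 11 < x < 121.
The perimeter condition gives x ≤ 141 − 55 − 66 = 20.
Intersecting the two: 11 < x ≤ 20.

11 < x ≤ 20 cm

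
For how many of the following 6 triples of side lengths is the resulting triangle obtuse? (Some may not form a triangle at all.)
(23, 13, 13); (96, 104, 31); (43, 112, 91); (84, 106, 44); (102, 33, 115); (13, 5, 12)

5

(23,13,13): 13²+13² = 338 < 529 = 23² → obtuse
(96,104,31): 31²+96² = 10177 < 10816 = 104² → obtuse
(43,112,91): 43²+91² = 10130 < 12544 = 112² → obtuse
(84,106,44): 44²+84² = 8992 < 11236 = 106² → obtuse
(102,33,115): 33²+102² = 11493 < 13225 = 115² → obtuse
(13,5,12): 5²+12² = 169 = 13² → right
5 of the 6 are obtuse.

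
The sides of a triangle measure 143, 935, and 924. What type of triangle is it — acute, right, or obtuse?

right

Compare the square of the longest side to the sum of squares of the other two: 143² + 924² = 874225 = 935².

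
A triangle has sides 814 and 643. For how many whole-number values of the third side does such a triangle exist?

The third side lies in the open interval (171, 1457).
Integers from 172 to 1456 inclusive: 1456 − 172 + 1 = 1285.

1285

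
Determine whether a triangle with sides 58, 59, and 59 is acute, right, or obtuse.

acute

Compare the square of the longest side to the sum of squares of the other two: 58² + 59² = 6845 > 3481 = 59².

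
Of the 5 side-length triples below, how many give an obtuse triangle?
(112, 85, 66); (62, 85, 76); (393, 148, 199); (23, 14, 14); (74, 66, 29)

(112,85,66): 66²+85² = 11581 < 12544 = 112² → obtuse
(62,85,76): 62²+76² = 9620 > 7225 = 85² → acute
(393,148,199): 148+199 ≤ 393, not a triangle
(23,14,14): 14²+14² = 392 < 529 = 23² → obtuse
(74,66,29): 29²+66² = 5197 < 5476 = 74² → obtuse
3 of the 5 are obtuse.

3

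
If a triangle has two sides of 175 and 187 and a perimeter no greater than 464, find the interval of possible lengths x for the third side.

Triangle inequality alone gives 12 < x < 362.
The perimeter condition gives x ≤ 464 − 175 − 187 = 102.
Intersecting the two: 12 < x ≤ 102.

12 < x ≤ 102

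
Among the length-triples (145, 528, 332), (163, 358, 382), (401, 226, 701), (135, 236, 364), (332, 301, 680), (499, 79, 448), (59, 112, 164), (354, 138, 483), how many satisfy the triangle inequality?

5

(145,332,528): 145+332 ≤ 528 → not valid
(163,358,382): 163+358 > 382 → valid
(226,401,701): 226+401 ≤ 701 → not valid
(135,236,364): 135+236 > 364 → valid
(301,332,680): 301+332 ≤ 680 → not valid
(79,448,499): 79+448 > 499 → valid
(59,112,164): 59+112 > 164 → valid
(138,354,483): 138+354 > 483 → valid
5 of the 8 triples form a triangle.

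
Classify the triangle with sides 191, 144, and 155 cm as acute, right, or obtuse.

acute

Compare the square of the longest side to the sum of squares of the other two: 144² + 155² = 44761 > 36481 = 191².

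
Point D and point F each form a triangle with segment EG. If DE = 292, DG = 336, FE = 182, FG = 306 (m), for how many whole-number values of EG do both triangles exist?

From triangle DEG: 44 < EG < 628.
From triangle FEG: 124 < EG < 488.
Intersection: 124 < EG < 488, so integers 125 through 487: 363 values.

363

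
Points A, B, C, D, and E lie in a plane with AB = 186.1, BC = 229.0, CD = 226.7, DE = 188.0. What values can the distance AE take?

0 ≤ AE ≤ 829.8

The maximum is all hops collinear in one direction: 186.1 + 229.0 + 226.7 + 188.0 = 829.8.
The longest hop is 229.0; the others sum to 600.8. Since 229.0 ≤ 600.8, the path can fold back on itself completely, so the minimum distance is 0.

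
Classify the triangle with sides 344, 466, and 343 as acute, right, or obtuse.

acute

Compare the square of the longest side to the sum of squares of the other two: 343² + 344² = 235985 > 217156 = 466².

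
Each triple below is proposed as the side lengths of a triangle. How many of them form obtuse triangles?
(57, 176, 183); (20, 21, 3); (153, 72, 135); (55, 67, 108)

2

(57,176,183): 57²+176² = 34225 > 33489 = 183² → acute
(20,21,3): 3²+20² = 409 < 441 = 21² → obtuse
(153,72,135): 72²+135² = 23409 = 153² → right
(55,67,108): 55²+67² = 7514 < 11664 = 108² → obtuse
2 of the 4 are obtuse.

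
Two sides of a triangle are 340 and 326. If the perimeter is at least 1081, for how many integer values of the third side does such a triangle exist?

251

Triangle inequality: 14 < x < 666. Perimeter ≥ 1081 gives x ≥ 1081 − 340 − 326 = 415.
So 415 ≤ x < 666; integers 415 through 665: 251 values.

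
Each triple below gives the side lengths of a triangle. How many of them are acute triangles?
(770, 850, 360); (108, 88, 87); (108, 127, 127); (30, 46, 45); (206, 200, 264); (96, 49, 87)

5

(770,850,360): 360²+770² = 722500 = 850² → right
(108,88,87): 87²+88² = 15313 > 11664 = 108² → acute
(108,127,127): 108²+127² = 27793 > 16129 = 127² → acute
(30,46,45): 30²+45² = 2925 > 2116 = 46² → acute
(206,200,264): 200²+206² = 82436 > 69696 = 264² → acute
(96,49,87): 49²+87² = 9970 > 9216 = 96² → acute
5 of the 6 are acute.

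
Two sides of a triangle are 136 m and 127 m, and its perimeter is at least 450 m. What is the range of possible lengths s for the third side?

187 ≤ s < 263

Triangle inequality alone gives 9 < s < 263.
The perimeter condition gives s ≥ 450 − 136 − 127 = 187.
Intersecting the two: 187 ≤ s < 263.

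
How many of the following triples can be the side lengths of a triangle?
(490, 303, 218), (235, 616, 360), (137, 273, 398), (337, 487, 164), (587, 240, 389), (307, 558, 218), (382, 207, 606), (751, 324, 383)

(218,303,490): 218+303 > 490 → valid
(235,360,616): 235+360 ≤ 616 → not valid
(137,273,398): 137+273 > 398 → valid
(164,337,487): 164+337 > 487 → valid
(240,389,587): 240+389 > 587 → valid
(218,307,558): 218+307 ≤ 558 → not valid
(207,382,606): 207+382 ≤ 606 → not valid
(324,383,751): 324+383 ≤ 751 → not valid
4 of the 8 triples form a triangle.

4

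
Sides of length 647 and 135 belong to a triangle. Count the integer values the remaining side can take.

269

The third side lies in the open interval (512, 782).
Integers from 513 to 781 inclusive: 781 − 513 + 1 = 269.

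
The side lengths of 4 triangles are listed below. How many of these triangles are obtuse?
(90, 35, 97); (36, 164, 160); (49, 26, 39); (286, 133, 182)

(90,35,97): 35²+90² = 9325 < 9409 = 97² → obtuse
(36,164,160): 36²+160² = 26896 = 164² → right
(49,26,39): 26²+39² = 2197 < 2401 = 49² → obtuse
(286,133,182): 133²+182² = 50813 < 81796 = 286² → obtuse
3 of the 4 are obtuse.

3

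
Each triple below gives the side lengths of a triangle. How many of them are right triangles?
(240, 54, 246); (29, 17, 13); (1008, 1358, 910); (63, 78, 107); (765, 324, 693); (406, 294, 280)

4

(240,54,246): 54²+240² = 60516 = 246² → right
(29,17,13): 13²+17² = 458 < 841 = 29² → obtuse
(1008,1358,910): 910²+1008² = 1844164 = 1358² → right
(63,78,107): 63²+78² = 10053 < 11449 = 107² → obtuse
(765,324,693): 324²+693² = 585225 = 765² → right
(406,294,280): 280²+294² = 164836 = 406² → right
4 of the 6 are right.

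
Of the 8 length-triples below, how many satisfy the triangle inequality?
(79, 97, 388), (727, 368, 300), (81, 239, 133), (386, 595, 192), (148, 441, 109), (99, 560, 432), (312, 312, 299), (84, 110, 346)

1

(79,97,388): 79+97 ≤ 388 → not valid
(300,368,727): 300+368 ≤ 727 → not valid
(81,133,239): 81+133 ≤ 239 → not valid
(192,386,595): 192+386 ≤ 595 → not valid
(109,148,441): 109+148 ≤ 441 → not valid
(99,432,560): 99+432 ≤ 560 → not valid
(299,312,312): 299+312 > 312 → valid
(84,110,346): 84+110 ≤ 346 → not valid
1 of the 8 triples forms a triangle.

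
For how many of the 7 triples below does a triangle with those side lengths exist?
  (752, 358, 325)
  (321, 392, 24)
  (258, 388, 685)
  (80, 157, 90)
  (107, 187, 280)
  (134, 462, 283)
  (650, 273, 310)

2

(325,358,752): 325+358 ≤ 752 → not valid
(24,321,392): 24+321 ≤ 392 → not valid
(258,388,685): 258+388 ≤ 685 → not valid
(80,90,157): 80+90 > 157 → valid
(107,187,280): 107+187 > 280 → valid
(134,283,462): 134+283 ≤ 462 → not valid
(273,310,650): 273+310 ≤ 650 → not valid
2 of the 7 triples form a triangle.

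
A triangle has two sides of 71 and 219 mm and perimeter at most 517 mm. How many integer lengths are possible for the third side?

79

Triangle inequality: 148 < x < 290. Perimeter ≤ 517 gives x ≤ 517 − 71 − 219 = 227.
So 148 < x ≤ 227; integers 149 through 227: 79 values.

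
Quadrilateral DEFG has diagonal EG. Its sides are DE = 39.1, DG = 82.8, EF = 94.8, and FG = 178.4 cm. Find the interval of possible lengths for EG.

83.6 < EG < 121.9

From triangle DEG: |39.1 − 82.8| < EG < 39.1 + 82.8, i.e. 43.7 < EG < 121.9.
From triangle FEG: 83.6 < EG < 273.2.
Both must hold, so EG lies in the intersection.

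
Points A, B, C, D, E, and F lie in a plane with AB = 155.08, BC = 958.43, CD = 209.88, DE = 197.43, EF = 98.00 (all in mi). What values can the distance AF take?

The maximum is all hops collinear in one direction: 155.08 + 958.43 + 209.88 + 197.43 + 98.00 = 1618.82.
The longest hop is 958.43; the others sum to 660.39. Folding the others back against it leaves at least 958.43 − 660.39 = 298.04.

298.04 ≤ AF ≤ 1618.82 mi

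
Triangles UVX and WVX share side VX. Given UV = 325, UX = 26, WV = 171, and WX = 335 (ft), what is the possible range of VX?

From triangle UVX: |325 − 26| < VX < 325 + 26, i.e. 299 < VX < 351.
From triangle WVX: 164 < VX < 506.
Both must hold, so VX lies in the intersection.

299 < VX < 351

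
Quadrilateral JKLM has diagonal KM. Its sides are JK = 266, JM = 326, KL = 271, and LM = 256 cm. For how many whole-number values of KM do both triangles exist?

466

From triangle JKM: 60 < KM < 592.
From triangle LKM: 15 < KM < 527.
Intersection: 60 < KM < 527, so integers 61 through 526: 466 values.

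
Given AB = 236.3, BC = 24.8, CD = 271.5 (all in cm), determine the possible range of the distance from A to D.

The maximum is all hops collinear in one direction: 236.3 + 24.8 + 271.5 = 532.6.
The longest hop is 271.5; the others sum to 261.1. Folding the others back against it leaves at least 271.5 − 261.1 = 10.4.

10.4 ≤ AD ≤ 532.6 cm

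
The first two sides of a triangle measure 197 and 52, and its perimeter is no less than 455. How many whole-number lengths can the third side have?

43

Triangle inequality: 145 < x < 249. Perimeter ≥ 455 gives x ≥ 455 − 197 − 52 = 206.
So 206 ≤ x < 249; integers 206 through 248: 43 values.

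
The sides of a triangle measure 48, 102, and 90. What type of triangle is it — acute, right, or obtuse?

right

Compare the square of the longest side to the sum of squares of the other two: 48² + 90² = 10404 = 102².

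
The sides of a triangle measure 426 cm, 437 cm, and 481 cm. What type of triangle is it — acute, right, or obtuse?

acute

Compare the square of the longest side to the sum of squares of the other two: 426² + 437² = 372445 > 231361 = 481².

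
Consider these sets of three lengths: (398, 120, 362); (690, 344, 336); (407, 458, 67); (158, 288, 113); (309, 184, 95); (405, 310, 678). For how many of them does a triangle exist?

3

(120,362,398): 120+362 > 398 → valid
(336,344,690): 336+344 ≤ 690 → not valid
(67,407,458): 67+407 > 458 → valid
(113,158,288): 113+158 ≤ 288 → not valid
(95,184,309): 95+184 ≤ 309 → not valid
(310,405,678): 310+405 > 678 → valid
3 of the 6 triples form a triangle.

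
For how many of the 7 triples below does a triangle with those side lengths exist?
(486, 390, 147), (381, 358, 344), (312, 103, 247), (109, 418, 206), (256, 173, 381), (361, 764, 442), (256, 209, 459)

(147,390,486): 147+390 > 486 → valid
(344,358,381): 344+358 > 381 → valid
(103,247,312): 103+247 > 312 → valid
(109,206,418): 109+206 ≤ 418 → not valid
(173,256,381): 173+256 > 381 → valid
(361,442,764): 361+442 > 764 → valid
(209,256,459): 209+256 > 459 → valid
6 of the 7 triples form a triangle.

6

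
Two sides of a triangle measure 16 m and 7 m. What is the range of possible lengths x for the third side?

9 < x < 23

By the triangle inequality, x must be less than 16 + 7 = 23 and greater than |16 − 7| = 9.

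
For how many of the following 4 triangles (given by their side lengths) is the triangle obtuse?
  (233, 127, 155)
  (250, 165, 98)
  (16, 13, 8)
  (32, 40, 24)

(233,127,155): 127²+155² = 40154 < 54289 = 233² → obtuse
(250,165,98): 98²+165² = 36829 < 62500 = 250² → obtuse
(16,13,8): 8²+13² = 233 < 256 = 16² → obtuse
(32,40,24): 24²+32² = 1600 = 40² → right
3 of the 4 are obtuse.

3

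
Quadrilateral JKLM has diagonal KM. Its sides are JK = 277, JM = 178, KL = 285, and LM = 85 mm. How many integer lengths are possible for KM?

169

From triangle JKM: 99 < KM < 455.
From triangle LKM: 200 < KM < 370.
Intersection: 200 < KM < 370, so integers 201 through 369: 169 values.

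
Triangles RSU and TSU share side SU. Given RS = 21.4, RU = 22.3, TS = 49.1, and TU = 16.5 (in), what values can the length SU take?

32.6 < SU < 43.7

From triangle RSU: |21.4 − 22.3| < SU < 21.4 + 22.3, i.e. 0.9 < SU < 43.7.
From triangle TSU: 32.6 < SU < 65.6.
Both must hold, so SU lies in the intersection.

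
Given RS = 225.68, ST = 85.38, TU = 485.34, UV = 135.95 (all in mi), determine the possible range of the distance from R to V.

The maximum is all hops collinear in one direction: 225.68 + 85.38 + 485.34 + 135.95 = 932.35.
The longest hop is 485.34; the others sum to 447.01. Folding the others back against it leaves at least 485.34 − 447.01 = 38.33.

38.33 ≤ RV ≤ 932.35 mi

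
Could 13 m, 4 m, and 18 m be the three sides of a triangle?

No

The longest side is 18, but the other two sum to only 17.
17 < 18, so the triangle inequality fails.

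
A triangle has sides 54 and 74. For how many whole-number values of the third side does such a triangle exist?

107

The third side lies in the open interval (20, 128).
Integers from 21 to 127 inclusive: 127 − 21 + 1 = 107.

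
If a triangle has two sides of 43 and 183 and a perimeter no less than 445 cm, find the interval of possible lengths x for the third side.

Triangle inequality alone gives 140 < x < 226.
The perimeter condition gives x ≥ 445 − 43 − 183 = 219.
Intersecting the two: 219 ≤ x < 226.

219 ≤ x < 226 cm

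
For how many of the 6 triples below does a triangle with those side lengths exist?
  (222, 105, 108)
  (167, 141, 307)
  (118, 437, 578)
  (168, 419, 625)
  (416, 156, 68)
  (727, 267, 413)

(105,108,222): 105+108 ≤ 222 → not valid
(141,167,307): 141+167 > 307 → valid
(118,437,578): 118+437 ≤ 578 → not valid
(168,419,625): 168+419 ≤ 625 → not valid
(68,156,416): 68+156 ≤ 416 → not valid
(267,413,727): 267+413 ≤ 727 → not valid
1 of the 6 triples forms a triangle.

1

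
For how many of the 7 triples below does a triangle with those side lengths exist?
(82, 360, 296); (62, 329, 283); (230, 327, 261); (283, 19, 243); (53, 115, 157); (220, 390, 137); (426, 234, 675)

(82,296,360): 82+296 > 360 → valid
(62,283,329): 62+283 > 329 → valid
(230,261,327): 230+261 > 327 → valid
(19,243,283): 19+243 ≤ 283 → not valid
(53,115,157): 53+115 > 157 → valid
(137,220,390): 137+220 ≤ 390 → not valid
(234,426,675): 234+426 ≤ 675 → not valid
4 of the 7 triples form a triangle.

4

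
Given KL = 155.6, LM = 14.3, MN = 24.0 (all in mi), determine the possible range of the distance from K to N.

The maximum is all hops collinear in one direction: 155.6 + 14.3 + 24.0 = 193.9.
The longest hop is 155.6; the others sum to 38.3. Folding the others back against it leaves at least 155.6 − 38.3 = 117.3.

117.3 ≤ KN ≤ 193.9 mi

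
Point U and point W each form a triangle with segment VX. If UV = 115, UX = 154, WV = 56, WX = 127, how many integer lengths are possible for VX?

111

From triangle UVX: 39 < VX < 269.
From triangle WVX: 71 < VX < 183.
Intersection: 71 < VX < 183, so integers 72 through 182: 111 values.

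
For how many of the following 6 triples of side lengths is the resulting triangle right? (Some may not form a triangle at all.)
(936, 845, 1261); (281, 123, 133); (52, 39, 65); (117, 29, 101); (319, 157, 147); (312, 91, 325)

(936,845,1261): 845²+936² = 1590121 = 1261² → right
(281,123,133): 123+133 ≤ 281, not a triangle
(52,39,65): 39²+52² = 4225 = 65² → right
(117,29,101): 29²+101² = 11042 < 13689 = 117² → obtuse
(319,157,147): 147+157 ≤ 319, not a triangle
(312,91,325): 91²+312² = 105625 = 325² → right
3 of the 6 are right.

3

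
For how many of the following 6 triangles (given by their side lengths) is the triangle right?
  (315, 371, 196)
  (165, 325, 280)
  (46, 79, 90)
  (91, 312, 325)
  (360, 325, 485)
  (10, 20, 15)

4

(315,371,196): 196²+315² = 137641 = 371² → right
(165,325,280): 165²+280² = 105625 = 325² → right
(46,79,90): 46²+79² = 8357 > 8100 = 90² → acute
(91,312,325): 91²+312² = 105625 = 325² → right
(360,325,485): 325²+360² = 235225 = 485² → right
(10,20,15): 10²+15² = 325 < 400 = 20² → obtuse
4 of the 6 are right.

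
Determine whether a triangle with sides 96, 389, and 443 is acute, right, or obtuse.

Compare the square of the longest side to the sum of squares of the other two: 96² + 389² = 160537 < 196249 = 443².

obtuse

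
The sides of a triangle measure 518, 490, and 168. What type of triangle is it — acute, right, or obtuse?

right

Compare the square of the longest side to the sum of squares of the other two: 168² + 490² = 268324 = 518².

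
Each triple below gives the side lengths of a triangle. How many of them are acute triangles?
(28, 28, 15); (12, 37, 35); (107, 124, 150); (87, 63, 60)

(28,28,15): 15²+28² = 1009 > 784 = 28² → acute
(12,37,35): 12²+35² = 1369 = 37² → right
(107,124,150): 107²+124² = 26825 > 22500 = 150² → acute
(87,63,60): 60²+63² = 7569 = 87² → right
2 of the 4 are acute.

2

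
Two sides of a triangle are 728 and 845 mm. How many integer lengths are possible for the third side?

1455

The third side lies in the open interval (117, 1573).
Integers from 118 to 1572 inclusive: 1572 − 118 + 1 = 1455.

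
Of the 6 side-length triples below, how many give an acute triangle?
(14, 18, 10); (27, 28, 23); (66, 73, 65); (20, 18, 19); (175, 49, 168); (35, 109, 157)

3

(14,18,10): 10²+14² = 296 < 324 = 18² → obtuse
(27,28,23): 23²+27² = 1258 > 784 = 28² → acute
(66,73,65): 65²+66² = 8581 > 5329 = 73² → acute
(20,18,19): 18²+19² = 685 > 400 = 20² → acute
(175,49,168): 49²+168² = 30625 = 175² → right
(35,109,157): 35+109 ≤ 157, not a triangle
3 of the 6 are acute.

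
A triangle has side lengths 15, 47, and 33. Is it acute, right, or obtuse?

obtuse

Compare the square of the longest side to the sum of squares of the other two: 15² + 33² = 1314 < 2209 = 47².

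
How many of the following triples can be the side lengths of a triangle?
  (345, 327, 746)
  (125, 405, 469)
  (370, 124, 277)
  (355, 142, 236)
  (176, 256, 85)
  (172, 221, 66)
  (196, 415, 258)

6

(327,345,746): 327+345 ≤ 746 → not valid
(125,405,469): 125+405 > 469 → valid
(124,277,370): 124+277 > 370 → valid
(142,236,355): 142+236 > 355 → valid
(85,176,256): 85+176 > 256 → valid
(66,172,221): 66+172 > 221 → valid
(196,258,415): 196+258 > 415 → valid
6 of the 7 triples form a triangle.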